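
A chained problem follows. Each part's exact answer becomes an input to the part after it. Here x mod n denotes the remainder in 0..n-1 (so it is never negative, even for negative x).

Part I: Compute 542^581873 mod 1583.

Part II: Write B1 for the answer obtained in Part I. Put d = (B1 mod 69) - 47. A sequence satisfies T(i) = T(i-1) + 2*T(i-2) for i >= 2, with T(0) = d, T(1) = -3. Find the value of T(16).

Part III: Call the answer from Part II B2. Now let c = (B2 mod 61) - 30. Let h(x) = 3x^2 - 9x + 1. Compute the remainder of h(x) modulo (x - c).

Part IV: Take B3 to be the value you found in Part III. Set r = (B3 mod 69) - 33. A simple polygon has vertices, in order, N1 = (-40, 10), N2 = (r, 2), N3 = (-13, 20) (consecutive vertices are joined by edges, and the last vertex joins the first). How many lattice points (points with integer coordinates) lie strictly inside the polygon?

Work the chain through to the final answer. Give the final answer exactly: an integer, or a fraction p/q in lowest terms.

Part I: squarings mod 1583: 542^1=542, 542^2=909, 542^4=1538, 542^8=442, 542^16=655, 542^32=32, 542^64=1024, 542^128=630, 542^256=1150, 542^512=695, 542^1024=210, 542^2048=1359, 542^4096=1103, 542^8192=865, 542^16384=1049, 542^32768=216, 542^65536=749, 542^131072=619, 542^262144=75, 542^524288=876; 542^581873 = 542^1 * 542^16 * 542^32 * 542^64 * 542^128 * 542^8192 * 542^16384 * 542^32768 * 542^524288 = 393 (mod 1583); answer 393
Part II: B1 = 393; d = 1; T(2) = 1*(-3) + 2*(1) = -1; iterating: T(2)=-1, T(3)=-7, T(4)=-9, T(5)=-23, T(6)=-41, T(7)=-87, T(8)=-169, T(9)=-343, T(10)=-681, T(11)=-1367, T(12)=-2729, T(13)=-5463, T(14)=-10921, T(15)=-21847, T(16)=-43689; answer -43689
Part III: B2 = -43689; c = 18; remainder = value at the root: 3*(18)^2 - 9*(18)^1 + 1 = (972) + (-162) + (1) = 811; answer 811
Part IV: B3 = 811; r = 19; cross terms: (-40*2 - 19*10)=-270, (19*20 - -13*2)=406, (-13*10 - -40*20)=670; twice the area = |806| = 806; area = 403; boundary points = 1 + 2 + 1 = 4; strictly interior points = area - boundary/2 + 1 = 402; answer 402

402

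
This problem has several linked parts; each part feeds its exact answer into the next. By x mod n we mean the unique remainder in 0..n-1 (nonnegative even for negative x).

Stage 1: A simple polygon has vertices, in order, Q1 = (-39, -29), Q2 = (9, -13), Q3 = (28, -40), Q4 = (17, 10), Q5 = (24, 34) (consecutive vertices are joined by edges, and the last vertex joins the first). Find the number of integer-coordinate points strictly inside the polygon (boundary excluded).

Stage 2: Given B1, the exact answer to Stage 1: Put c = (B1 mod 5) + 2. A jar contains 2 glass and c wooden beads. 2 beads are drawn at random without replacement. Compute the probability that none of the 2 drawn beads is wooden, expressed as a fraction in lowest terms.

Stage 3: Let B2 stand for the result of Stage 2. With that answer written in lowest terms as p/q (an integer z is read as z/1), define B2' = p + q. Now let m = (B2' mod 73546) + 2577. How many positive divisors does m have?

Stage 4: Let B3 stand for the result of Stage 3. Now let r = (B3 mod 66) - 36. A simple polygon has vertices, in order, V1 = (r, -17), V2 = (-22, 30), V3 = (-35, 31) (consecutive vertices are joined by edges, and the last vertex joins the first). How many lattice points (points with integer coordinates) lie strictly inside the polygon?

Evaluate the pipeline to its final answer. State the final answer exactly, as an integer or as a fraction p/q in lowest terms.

Stage 1: cross terms: (-39*-13 - 9*-29)=768, (9*-40 - 28*-13)=4, (28*10 - 17*-40)=960, (17*34 - 24*10)=338, (24*-29 - -39*34)=630; twice the area = |2700| = 2700; area = 1350; boundary points = 16 + 1 + 1 + 1 + 63 = 82; strictly interior points = area - boundary/2 + 1 = 1310; answer 1310
Stage 2: B1 = 1310; c = 2; total draws C(4,2) = 6; favorable C(2,2) = 1; P = 1/6; answer 1/6
Stage 3: B2 = 1/6; threaded value p + q = 7; m = 2584; 2584 = 2^3 * 17 * 19; number of divisors = (3+1) * (1+1) * (1+1) = 16; answer 16
Stage 4: B3 = 16; r = -20; cross terms: (-20*30 - -22*-17)=-974, (-22*31 - -35*30)=368, (-35*-17 - -20*31)=1215; twice the area = |609| = 609; area = 609/2; boundary points = 1 + 1 + 3 = 5; strictly interior points = area - boundary/2 + 1 = 303; answer 303

303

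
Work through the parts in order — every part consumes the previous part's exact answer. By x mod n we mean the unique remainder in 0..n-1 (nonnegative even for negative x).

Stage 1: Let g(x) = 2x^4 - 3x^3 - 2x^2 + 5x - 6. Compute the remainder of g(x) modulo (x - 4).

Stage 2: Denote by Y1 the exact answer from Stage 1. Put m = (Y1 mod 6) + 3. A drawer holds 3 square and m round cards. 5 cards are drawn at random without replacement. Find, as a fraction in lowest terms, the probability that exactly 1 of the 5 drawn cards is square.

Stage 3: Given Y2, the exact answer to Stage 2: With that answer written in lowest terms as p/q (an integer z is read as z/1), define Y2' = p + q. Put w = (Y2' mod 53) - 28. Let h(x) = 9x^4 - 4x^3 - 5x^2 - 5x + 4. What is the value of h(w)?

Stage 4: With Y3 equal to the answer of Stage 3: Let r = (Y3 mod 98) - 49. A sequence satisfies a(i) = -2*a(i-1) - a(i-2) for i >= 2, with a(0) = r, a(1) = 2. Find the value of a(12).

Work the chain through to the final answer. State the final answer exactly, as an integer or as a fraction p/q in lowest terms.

Stage 1: remainder = value at the root: 2*(4)^4 - 3*(4)^3 - 2*(4)^2 + 5*(4)^1 - 6 = (512) + (-192) + (-32) + (20) + (-6) = 302; answer 302
Stage 2: Y1 = 302; m = 5; total draws C(8,5) = 56; favorable C(3,1)*C(5,4) = 15; P = 15/56; answer 15/56
Stage 3: Y2 = 15/56; threaded value p + q = 71; w = -10; 9*(-10)^4 - 4*(-10)^3 - 5*(-10)^2 - 5*(-10)^1 + 4 = (90000) + (4000) + (-500) + (50) + (4) = 93554; answer 93554
Stage 4: Y3 = 93554; r = 13; a(2) = -2*(2) - 1*(13) = -17; iterating: a(2)=-17, a(3)=32, a(4)=-47, a(5)=62, a(6)=-77, a(7)=92, a(8)=-107, a(9)=122, a(10)=-137, a(11)=152, a(12)=-167; answer -167

-167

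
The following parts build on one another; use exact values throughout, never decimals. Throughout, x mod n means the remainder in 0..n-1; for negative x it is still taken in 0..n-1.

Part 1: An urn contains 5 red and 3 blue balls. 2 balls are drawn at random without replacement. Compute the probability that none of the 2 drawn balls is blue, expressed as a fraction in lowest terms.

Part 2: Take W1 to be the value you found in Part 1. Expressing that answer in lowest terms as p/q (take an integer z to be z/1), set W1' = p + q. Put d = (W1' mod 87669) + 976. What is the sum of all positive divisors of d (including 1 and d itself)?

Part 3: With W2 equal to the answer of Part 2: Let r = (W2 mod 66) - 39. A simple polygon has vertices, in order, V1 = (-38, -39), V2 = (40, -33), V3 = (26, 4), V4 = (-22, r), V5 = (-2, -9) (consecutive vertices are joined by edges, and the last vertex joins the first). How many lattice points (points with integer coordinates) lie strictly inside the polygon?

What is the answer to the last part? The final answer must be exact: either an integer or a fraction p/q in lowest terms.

Part 1: total draws C(8,2) = 28; favorable C(5,2) = 10; P = 5/14; answer 5/14
Part 2: W1 = 5/14; threaded value p + q = 19; d = 995; 995 = 5 * 199; sigma = (1 + 5) * (1 + 199) = 6 * 200 = 1200; answer 1200
Part 3: W2 = 1200; r = -27; cross terms: (-38*-33 - 40*-39)=2814, (40*4 - 26*-33)=1018, (26*-27 - -22*4)=-614, (-22*-9 - -2*-27)=144, (-2*-39 - -38*-9)=-264; twice the area = |3098| = 3098; area = 1549; boundary points = 6 + 1 + 1 + 2 + 6 = 16; strictly interior points = area - boundary/2 + 1 = 1542; answer 1542

1542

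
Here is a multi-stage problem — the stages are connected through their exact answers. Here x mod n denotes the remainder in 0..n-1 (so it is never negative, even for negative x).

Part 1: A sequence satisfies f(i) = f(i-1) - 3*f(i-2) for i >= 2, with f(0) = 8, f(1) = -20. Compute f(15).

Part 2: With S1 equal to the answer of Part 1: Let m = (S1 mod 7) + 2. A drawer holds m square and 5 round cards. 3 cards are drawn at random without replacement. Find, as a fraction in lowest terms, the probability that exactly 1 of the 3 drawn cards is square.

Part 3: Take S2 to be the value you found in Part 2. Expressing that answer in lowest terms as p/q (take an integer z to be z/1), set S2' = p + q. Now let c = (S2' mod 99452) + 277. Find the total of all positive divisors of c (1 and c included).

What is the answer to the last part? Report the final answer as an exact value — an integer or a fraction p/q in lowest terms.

Part 1: f(2) = 1*(-20) - 3*(8) = -44; iterating: f(2)=-44, f(3)=16, f(4)=148, f(5)=100, f(6)=-344, f(7)=-644, f(8)=388, f(9)=2320, f(10)=1156, f(11)=-5804, f(12)=-9272, f(13)=8140, f(14)=35956, f(15)=11536; answer 11536
Part 2: S1 = 11536; m = 2; total draws C(7,3) = 35; favorable C(2,1)*C(5,2) = 20; P = 4/7; answer 4/7
Part 3: S2 = 4/7; threaded value p + q = 11; c = 288; 288 = 2^5 * 3^2; sigma = (1 + 2 + 4 + 8 + 16 + 32) * (1 + 3 + 9) = 63 * 13 = 819; answer 819

819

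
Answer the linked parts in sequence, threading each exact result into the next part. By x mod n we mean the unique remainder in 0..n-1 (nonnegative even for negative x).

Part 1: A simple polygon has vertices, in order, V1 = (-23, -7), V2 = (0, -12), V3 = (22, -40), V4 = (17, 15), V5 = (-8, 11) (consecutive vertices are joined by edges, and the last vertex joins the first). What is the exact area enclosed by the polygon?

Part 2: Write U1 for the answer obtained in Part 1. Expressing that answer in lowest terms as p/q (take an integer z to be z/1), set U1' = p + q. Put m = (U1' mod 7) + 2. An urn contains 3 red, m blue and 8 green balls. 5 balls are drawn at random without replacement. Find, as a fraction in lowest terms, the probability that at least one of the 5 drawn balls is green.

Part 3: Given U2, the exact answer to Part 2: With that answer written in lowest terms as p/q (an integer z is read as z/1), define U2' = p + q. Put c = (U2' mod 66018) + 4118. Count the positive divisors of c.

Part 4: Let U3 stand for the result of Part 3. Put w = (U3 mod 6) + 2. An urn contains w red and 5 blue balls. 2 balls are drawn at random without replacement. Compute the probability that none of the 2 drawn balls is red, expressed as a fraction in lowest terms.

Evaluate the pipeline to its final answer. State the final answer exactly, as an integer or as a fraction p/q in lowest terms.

2/11

Part 1: cross terms: (-23*-12 - 0*-7)=276, (0*-40 - 22*-12)=264, (22*15 - 17*-40)=1010, (17*11 - -8*15)=307, (-8*-7 - -23*11)=309; twice the area = |2166| = 2166; area = 1083; answer 1083
Part 2: U1 = 1083; threaded value p + q = 1084; m = 8; total draws C(19,5) = 11628; complement C(11,5) = 462; favorable 11628 - 462 = 11166; P = 1861/1938; answer 1861/1938
Part 3: U2 = 1861/1938; threaded value p + q = 3799; c = 7917; 7917 = 3 * 7 * 13 * 29; number of divisors = (1+1) * (1+1) * (1+1) * (1+1) = 16; answer 16
Part 4: U3 = 16; w = 6; total draws C(11,2) = 55; favorable C(5,2) = 10; P = 2/11; answer 2/11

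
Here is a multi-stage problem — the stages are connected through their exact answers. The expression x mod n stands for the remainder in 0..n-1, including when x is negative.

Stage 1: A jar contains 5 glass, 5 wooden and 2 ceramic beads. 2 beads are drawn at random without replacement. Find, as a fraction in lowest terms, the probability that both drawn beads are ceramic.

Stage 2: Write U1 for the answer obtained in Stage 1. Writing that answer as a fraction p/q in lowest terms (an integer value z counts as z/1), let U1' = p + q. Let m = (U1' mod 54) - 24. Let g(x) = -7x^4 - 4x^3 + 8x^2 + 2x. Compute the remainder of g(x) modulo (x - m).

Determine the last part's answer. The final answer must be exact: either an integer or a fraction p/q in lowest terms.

-96217

Stage 1: total draws C(12,2) = 66; favorable C(2,2) = 1; P = 1/66; answer 1/66
Stage 2: U1 = 1/66; threaded value p + q = 67; m = -11; remainder = value at the root: -7*(-11)^4 - 4*(-11)^3 + 8*(-11)^2 + 2*(-11)^1 = (-102487) + (5324) + (968) + (-22) = -96217; answer -96217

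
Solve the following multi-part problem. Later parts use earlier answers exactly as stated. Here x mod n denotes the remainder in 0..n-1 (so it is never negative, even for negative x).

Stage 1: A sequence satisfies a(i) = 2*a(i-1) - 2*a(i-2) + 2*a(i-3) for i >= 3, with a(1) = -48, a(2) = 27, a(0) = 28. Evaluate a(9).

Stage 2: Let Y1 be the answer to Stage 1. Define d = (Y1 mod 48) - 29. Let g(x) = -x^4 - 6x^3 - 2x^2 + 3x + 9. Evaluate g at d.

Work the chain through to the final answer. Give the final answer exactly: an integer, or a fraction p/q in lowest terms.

-562707

Stage 1: a(3) = 2*(27) - 2*(-48) + 2*(28) = 206; iterating: a(3)=206, a(4)=262, a(5)=166, a(6)=220, a(7)=632, a(8)=1156, a(9)=1488; answer 1488
Stage 2: Y1 = 1488; d = -29; -1*(-29)^4 - 6*(-29)^3 - 2*(-29)^2 + 3*(-29)^1 + 9 = (-707281) + (146334) + (-1682) + (-87) + (9) = -562707; answer -562707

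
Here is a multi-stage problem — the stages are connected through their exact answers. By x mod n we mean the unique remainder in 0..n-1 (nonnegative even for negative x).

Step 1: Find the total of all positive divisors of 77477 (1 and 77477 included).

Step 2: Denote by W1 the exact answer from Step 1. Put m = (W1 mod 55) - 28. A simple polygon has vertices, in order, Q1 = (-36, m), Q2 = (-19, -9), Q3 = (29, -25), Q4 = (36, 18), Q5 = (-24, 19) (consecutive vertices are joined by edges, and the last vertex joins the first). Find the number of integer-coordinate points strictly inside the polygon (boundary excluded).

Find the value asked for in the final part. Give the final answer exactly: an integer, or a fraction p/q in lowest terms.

Step 1: 77477 is prime, so its only divisors are 1 and 77477; sigma = 1 + 77477 = 77478; answer 77478
Step 2: W1 = 77478; m = 10; cross terms: (-36*-9 - -19*10)=514, (-19*-25 - 29*-9)=736, (29*18 - 36*-25)=1422, (36*19 - -24*18)=1116, (-24*10 - -36*19)=444; twice the area = |4232| = 4232; area = 2116; boundary points = 1 + 16 + 1 + 1 + 3 = 22; strictly interior points = area - boundary/2 + 1 = 2106; answer 2106

2106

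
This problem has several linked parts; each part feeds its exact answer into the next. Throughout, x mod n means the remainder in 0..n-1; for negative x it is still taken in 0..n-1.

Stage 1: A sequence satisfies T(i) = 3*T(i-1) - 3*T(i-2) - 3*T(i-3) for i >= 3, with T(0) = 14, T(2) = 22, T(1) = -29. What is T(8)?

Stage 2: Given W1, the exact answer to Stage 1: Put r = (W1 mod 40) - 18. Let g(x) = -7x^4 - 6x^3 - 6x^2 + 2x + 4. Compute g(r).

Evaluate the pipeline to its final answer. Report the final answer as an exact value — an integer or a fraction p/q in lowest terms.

-2260

Stage 1: T(3) = 3*(22) - 3*(-29) - 3*(14) = 111; iterating: T(3)=111, T(4)=354, T(5)=663, T(6)=594, T(7)=-1269, T(8)=-7578; answer -7578
Stage 2: W1 = -7578; r = 4; -7*(4)^4 - 6*(4)^3 - 6*(4)^2 + 2*(4)^1 + 4 = (-1792) + (-384) + (-96) + (8) + (4) = -2260; answer -2260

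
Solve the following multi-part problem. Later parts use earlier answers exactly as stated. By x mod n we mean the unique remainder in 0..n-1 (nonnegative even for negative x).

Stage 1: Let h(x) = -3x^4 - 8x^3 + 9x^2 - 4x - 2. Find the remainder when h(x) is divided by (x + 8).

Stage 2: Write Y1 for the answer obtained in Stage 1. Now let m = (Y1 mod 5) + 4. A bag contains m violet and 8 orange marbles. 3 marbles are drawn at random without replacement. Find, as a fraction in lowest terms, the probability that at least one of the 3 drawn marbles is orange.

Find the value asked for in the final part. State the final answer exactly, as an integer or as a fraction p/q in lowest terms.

Stage 1: remainder = value at the root: -3*(-8)^4 - 8*(-8)^3 + 9*(-8)^2 - 4*(-8)^1 - 2 = (-12288) + (4096) + (576) + (32) + (-2) = -7586; answer -7586
Stage 2: Y1 = -7586; m = 8; total draws C(16,3) = 560; complement C(8,3) = 56; favorable 560 - 56 = 504; P = 9/10; answer 9/10

9/10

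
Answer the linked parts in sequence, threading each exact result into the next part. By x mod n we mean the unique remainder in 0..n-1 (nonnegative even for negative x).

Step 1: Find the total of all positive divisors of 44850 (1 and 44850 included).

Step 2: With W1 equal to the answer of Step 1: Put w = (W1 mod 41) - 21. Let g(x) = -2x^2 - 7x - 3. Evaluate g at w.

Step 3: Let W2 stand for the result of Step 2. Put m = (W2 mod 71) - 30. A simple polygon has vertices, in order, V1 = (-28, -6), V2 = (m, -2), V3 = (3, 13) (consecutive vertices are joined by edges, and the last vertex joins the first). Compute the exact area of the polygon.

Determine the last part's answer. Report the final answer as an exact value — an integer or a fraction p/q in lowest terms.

389/2

Step 1: 44850 = 2 * 3 * 5^2 * 13 * 23; sigma = (1 + 2) * (1 + 3) * (1 + 5 + 25) * (1 + 13) * (1 + 23) = 3 * 4 * 31 * 14 * 24 = 124992; answer 124992
Step 2: W1 = 124992; w = 3; -2*(3)^2 - 7*(3)^1 - 3 = (-18) + (-21) + (-3) = -42; answer -42
Step 3: W2 = -42; m = -1; cross terms: (-28*-2 - -1*-6)=50, (-1*13 - 3*-2)=-7, (3*-6 - -28*13)=346; twice the area = |389| = 389; area = 389/2; answer 389/2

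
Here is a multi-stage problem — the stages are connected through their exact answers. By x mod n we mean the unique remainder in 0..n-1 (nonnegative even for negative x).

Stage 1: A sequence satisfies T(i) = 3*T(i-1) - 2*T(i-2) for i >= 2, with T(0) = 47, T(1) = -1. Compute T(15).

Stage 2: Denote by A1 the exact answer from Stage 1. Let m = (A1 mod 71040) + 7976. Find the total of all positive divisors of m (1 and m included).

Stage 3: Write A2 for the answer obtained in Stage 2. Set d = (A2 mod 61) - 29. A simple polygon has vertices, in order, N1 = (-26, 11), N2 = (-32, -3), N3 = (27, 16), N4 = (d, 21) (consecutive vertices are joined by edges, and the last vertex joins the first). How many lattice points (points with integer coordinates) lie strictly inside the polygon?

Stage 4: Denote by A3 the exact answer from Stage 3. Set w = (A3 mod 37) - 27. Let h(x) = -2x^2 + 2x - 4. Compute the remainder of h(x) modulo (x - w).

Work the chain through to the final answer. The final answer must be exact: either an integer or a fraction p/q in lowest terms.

-88

Stage 1: T(2) = 3*(-1) - 2*(47) = -97; iterating: T(2)=-97, T(3)=-289, T(4)=-673, T(5)=-1441, T(6)=-2977, T(7)=-6049, T(8)=-12193, T(9)=-24481, T(10)=-49057, T(11)=-98209, T(12)=-196513, T(13)=-393121, T(14)=-786337, T(15)=-1572769; answer -1572769
Stage 2: A1 = -1572769; m = 69127; 69127 is prime, so its only divisors are 1 and 69127; sigma = 1 + 69127 = 69128; answer 69128
Stage 3: A2 = 69128; d = -14; cross terms: (-26*-3 - -32*11)=430, (-32*16 - 27*-3)=-431, (27*21 - -14*16)=791, (-14*11 - -26*21)=392; twice the area = |1182| = 1182; area = 591; boundary points = 2 + 1 + 1 + 2 = 6; strictly interior points = area - boundary/2 + 1 = 589; answer 589
Stage 4: A3 = 589; w = 7; remainder = value at the root: -2*(7)^2 + 2*(7)^1 - 4 = (-98) + (14) + (-4) = -88; answer -88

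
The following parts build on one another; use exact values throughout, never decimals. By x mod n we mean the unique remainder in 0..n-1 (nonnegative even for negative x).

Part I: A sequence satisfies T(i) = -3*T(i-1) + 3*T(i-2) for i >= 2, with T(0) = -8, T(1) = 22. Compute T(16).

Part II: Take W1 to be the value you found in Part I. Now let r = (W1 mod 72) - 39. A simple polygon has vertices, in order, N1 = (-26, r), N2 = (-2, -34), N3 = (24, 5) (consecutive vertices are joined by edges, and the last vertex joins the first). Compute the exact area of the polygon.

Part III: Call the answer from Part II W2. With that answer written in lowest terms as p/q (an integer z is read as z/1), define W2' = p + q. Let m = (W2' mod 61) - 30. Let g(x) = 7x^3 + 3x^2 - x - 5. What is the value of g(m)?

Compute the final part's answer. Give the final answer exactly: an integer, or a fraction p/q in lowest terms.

Part I: T(2) = -3*(22) + 3*(-8) = -90; iterating: T(2)=-90, T(3)=336, T(4)=-1278, T(5)=4842, T(6)=-18360, T(7)=69606, T(8)=-263898, T(9)=1000512, T(10)=-3793230, T(11)=14381226, T(12)=-54523368, T(13)=206713782, T(14)=-783711450, T(15)=2971275696, T(16)=-11264961438; answer -11264961438
Part II: W1 = -11264961438; r = -21; cross terms: (-26*-34 - -2*-21)=842, (-2*5 - 24*-34)=806, (24*-21 - -26*5)=-374; twice the area = |1274| = 1274; area = 637; answer 637
Part III: W2 = 637; threaded value p + q = 638; m = -2; 7*(-2)^3 + 3*(-2)^2 - 1*(-2)^1 - 5 = (-56) + (12) + (2) + (-5) = -47; answer -47

-47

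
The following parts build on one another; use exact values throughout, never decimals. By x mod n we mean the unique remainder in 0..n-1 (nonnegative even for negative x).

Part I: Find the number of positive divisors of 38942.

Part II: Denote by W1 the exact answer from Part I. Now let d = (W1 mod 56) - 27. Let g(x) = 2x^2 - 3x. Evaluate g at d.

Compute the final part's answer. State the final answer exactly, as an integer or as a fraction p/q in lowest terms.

Part I: 38942 = 2 * 19471; number of divisors = (1+1) * (1+1) = 4; answer 4
Part II: W1 = 4; d = -23; 2*(-23)^2 - 3*(-23)^1 = (1058) + (69) = 1127; answer 1127

1127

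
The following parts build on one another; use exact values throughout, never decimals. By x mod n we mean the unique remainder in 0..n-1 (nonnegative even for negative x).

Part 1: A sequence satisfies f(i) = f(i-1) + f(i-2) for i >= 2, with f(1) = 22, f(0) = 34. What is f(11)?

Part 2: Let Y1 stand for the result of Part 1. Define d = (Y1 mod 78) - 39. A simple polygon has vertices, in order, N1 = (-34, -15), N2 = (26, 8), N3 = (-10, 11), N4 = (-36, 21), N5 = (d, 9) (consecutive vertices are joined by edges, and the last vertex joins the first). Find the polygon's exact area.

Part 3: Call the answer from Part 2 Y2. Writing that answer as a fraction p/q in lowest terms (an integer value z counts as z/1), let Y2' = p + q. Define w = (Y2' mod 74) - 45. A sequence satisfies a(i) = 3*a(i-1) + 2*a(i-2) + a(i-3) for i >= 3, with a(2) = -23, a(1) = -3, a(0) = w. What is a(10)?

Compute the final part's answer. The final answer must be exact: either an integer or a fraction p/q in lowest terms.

-707717

Part 1: f(2) = 1*(22) + 1*(34) = 56; iterating: f(2)=56, f(3)=78, f(4)=134, f(5)=212, f(6)=346, f(7)=558, f(8)=904, f(9)=1462, f(10)=2366, f(11)=3828; answer 3828
Part 2: Y1 = 3828; d = -33; cross terms: (-34*8 - 26*-15)=118, (26*11 - -10*8)=366, (-10*21 - -36*11)=186, (-36*9 - -33*21)=369, (-33*-15 - -34*9)=801; twice the area = |1840| = 1840; area = 920; answer 920
Part 3: Y2 = 920; threaded value p + q = 921; w = -12; a(3) = 3*(-23) + 2*(-3) + 1*(-12) = -87; iterating: a(3)=-87, a(4)=-310, a(5)=-1127, a(6)=-4088, a(7)=-14828, a(8)=-53787, a(9)=-195105, a(10)=-707717; answer -707717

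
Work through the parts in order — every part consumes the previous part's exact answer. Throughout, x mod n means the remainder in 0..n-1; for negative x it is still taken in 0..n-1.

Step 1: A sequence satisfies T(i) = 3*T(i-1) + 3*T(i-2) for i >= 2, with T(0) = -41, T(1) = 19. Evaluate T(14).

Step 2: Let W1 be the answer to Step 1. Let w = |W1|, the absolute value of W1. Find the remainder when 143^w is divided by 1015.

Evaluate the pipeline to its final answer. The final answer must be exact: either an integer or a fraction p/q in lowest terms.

Step 1: T(2) = 3*(19) + 3*(-41) = -66; iterating: T(2)=-66, T(3)=-141, T(4)=-621, T(5)=-2286, T(6)=-8721, T(7)=-33021, T(8)=-125226, T(9)=-474741, T(10)=-1799901, T(11)=-6823926, T(12)=-25871481, T(13)=-98086221, T(14)=-371873106; answer -371873106
Step 2: W1 = -371873106; w = 371873106; squarings mod 1015: 143^1=143, 143^2=149, 143^4=886, 143^8=401, 143^16=431, 143^32=16, 143^64=256, 143^128=576, 143^256=886, 143^512=401, 143^1024=431, 143^2048=16, 143^4096=256, 143^8192=576, 143^16384=886, 143^32768=401, 143^65536=431, 143^131072=16, 143^262144=256, 143^524288=576, 143^1048576=886, 143^2097152=401, 143^4194304=431, 143^8388608=16, 143^16777216=256, 143^33554432=576, 143^67108864=886, 143^134217728=401, 143^268435456=431; 143^371873106 = 143^2 * 143^16 * 143^64 * 143^256 * 143^1024 * 143^4096 * 143^16384 * 143^131072 * 143^524288 * 143^2097152 * 143^33554432 * 143^67108864 * 143^268435456 = 589 (mod 1015); answer 589

589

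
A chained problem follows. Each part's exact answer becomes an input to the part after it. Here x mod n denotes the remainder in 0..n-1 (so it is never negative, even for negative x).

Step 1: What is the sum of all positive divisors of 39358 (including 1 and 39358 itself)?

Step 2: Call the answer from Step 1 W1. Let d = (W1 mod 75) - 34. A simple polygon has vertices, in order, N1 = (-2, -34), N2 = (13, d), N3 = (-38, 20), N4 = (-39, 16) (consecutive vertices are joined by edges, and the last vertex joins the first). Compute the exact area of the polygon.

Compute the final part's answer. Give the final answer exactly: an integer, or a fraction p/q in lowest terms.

774

Step 1: 39358 = 2 * 11 * 1789; sigma = (1 + 2) * (1 + 11) * (1 + 1789) = 3 * 12 * 1790 = 64440; answer 64440
Step 2: W1 = 64440; d = -19; cross terms: (-2*-19 - 13*-34)=480, (13*20 - -38*-19)=-462, (-38*16 - -39*20)=172, (-39*-34 - -2*16)=1358; twice the area = |1548| = 1548; area = 774; answer 774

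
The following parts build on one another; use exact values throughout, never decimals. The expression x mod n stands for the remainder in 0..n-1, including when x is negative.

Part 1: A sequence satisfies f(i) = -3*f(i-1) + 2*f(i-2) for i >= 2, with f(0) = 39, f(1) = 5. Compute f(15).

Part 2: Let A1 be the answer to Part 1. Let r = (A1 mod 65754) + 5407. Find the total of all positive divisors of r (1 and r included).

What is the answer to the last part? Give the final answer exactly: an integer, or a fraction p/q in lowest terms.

92694

Part 1: f(2) = -3*(5) + 2*(39) = 63; iterating: f(2)=63, f(3)=-179, f(4)=663, f(5)=-2347, f(6)=8367, f(7)=-29795, f(8)=106119, f(9)=-377947, f(10)=1346079, f(11)=-4794131, f(12)=17074551, f(13)=-60811915, f(14)=216584847, f(15)=-771378371; answer -771378371
Part 2: A1 = -771378371; r = 52964; 52964 = 2^2 * 13241; sigma = (1 + 2 + 4) * (1 + 13241) = 7 * 13242 = 92694; answer 92694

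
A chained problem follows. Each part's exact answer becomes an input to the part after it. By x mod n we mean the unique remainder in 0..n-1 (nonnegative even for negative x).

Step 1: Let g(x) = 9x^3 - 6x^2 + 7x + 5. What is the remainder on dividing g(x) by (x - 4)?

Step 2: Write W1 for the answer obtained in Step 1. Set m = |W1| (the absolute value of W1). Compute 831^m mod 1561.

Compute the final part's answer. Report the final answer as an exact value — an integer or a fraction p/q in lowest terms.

Step 1: remainder = value at the root: 9*(4)^3 - 6*(4)^2 + 7*(4)^1 + 5 = (576) + (-96) + (28) + (5) = 513; answer 513
Step 2: W1 = 513; m = 513; squarings mod 1561: 831^1=831, 831^2=599, 831^4=1332, 831^8=928, 831^16=1073, 831^32=872, 831^64=177, 831^128=109, 831^256=954, 831^512=53; 831^513 = 831^1 * 831^512 = 335 (mod 1561); answer 335

335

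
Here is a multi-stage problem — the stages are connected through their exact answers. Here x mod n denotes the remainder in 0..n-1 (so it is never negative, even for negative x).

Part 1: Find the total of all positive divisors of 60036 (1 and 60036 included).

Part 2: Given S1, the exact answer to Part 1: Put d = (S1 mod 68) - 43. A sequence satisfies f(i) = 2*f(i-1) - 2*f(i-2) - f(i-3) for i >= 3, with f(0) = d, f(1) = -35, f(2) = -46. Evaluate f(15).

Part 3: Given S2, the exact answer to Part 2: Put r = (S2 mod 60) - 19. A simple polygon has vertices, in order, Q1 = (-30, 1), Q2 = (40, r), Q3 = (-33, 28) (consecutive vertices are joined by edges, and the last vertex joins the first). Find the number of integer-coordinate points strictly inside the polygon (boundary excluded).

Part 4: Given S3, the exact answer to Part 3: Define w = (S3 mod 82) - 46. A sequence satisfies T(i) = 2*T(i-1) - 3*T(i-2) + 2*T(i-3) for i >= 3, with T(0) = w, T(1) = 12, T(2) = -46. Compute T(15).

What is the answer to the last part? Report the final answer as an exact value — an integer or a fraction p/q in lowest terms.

Part 1: 60036 = 2^2 * 3 * 5003; sigma = (1 + 2 + 4) * (1 + 3) * (1 + 5003) = 7 * 4 * 5004 = 140112; answer 140112
Part 2: S1 = 140112; d = -11; f(3) = 2*(-46) - 2*(-35) - 1*(-11) = -11; iterating: f(3)=-11, f(4)=105, f(5)=278, f(6)=357, f(7)=53, f(8)=-886, f(9)=-2235, f(10)=-2751, f(11)=-146, f(12)=7445, f(13)=17933, f(14)=21122, f(15)=-1067; answer -1067
Part 3: S2 = -1067; r = -6; cross terms: (-30*-6 - 40*1)=140, (40*28 - -33*-6)=922, (-33*1 - -30*28)=807; twice the area = |1869| = 1869; area = 1869/2; boundary points = 7 + 1 + 3 = 11; strictly interior points = area - boundary/2 + 1 = 930; answer 930
Part 4: S3 = 930; w = -18; T(3) = 2*(-46) - 3*(12) + 2*(-18) = -164; iterating: T(3)=-164, T(4)=-166, T(5)=68, T(6)=306, T(7)=76, T(8)=-630, T(9)=-876, T(10)=290, T(11)=1948, T(12)=1274, T(13)=-2716, T(14)=-5358, T(15)=-20; answer -20

-20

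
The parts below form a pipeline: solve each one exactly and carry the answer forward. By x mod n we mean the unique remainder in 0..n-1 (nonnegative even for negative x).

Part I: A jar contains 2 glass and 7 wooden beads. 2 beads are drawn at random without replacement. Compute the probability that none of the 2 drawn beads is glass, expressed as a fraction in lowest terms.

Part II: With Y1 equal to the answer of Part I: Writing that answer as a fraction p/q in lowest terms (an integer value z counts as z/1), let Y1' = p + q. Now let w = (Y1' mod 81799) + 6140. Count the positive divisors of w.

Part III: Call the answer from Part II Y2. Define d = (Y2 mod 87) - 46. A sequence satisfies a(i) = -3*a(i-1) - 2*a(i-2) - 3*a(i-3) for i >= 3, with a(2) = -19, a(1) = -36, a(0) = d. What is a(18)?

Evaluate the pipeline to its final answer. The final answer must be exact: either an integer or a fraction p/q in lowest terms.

Part I: total draws C(9,2) = 36; favorable C(7,2) = 21; P = 7/12; answer 7/12
Part II: Y1 = 7/12; threaded value p + q = 19; w = 6159; 6159 = 3 * 2053; number of divisors = (1+1) * (1+1) = 4; answer 4
Part III: Y2 = 4; d = -42; a(3) = -3*(-19) - 2*(-36) - 3*(-42) = 255; iterating: a(3)=255, a(4)=-619, a(5)=1404, a(6)=-3739, a(7)=10266, a(8)=-27532, a(9)=73281, a(10)=-195577, a(11)=522765, a(12)=-1396984, a(13)=3732153, a(14)=-9970786, a(15)=26639004, a(16)=-71171899, a(17)=190150047, a(18)=-508023355; answer -508023355

-508023355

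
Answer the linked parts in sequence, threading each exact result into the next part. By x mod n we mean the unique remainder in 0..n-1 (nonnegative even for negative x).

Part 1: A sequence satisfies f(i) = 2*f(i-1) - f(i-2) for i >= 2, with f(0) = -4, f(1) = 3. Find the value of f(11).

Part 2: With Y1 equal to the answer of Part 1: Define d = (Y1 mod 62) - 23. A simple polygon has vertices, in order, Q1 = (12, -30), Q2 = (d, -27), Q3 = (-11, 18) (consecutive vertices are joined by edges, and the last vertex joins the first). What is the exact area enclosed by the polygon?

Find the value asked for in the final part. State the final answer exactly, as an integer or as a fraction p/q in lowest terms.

1083/2

Part 1: f(2) = 2*(3) - 1*(-4) = 10; iterating: f(2)=10, f(3)=17, f(4)=24, f(5)=31, f(6)=38, f(7)=45, f(8)=52, f(9)=59, f(10)=66, f(11)=73; answer 73
Part 2: Y1 = 73; d = -12; cross terms: (12*-27 - -12*-30)=-684, (-12*18 - -11*-27)=-513, (-11*-30 - 12*18)=114; twice the area = |-1083| = 1083; area = 1083/2; answer 1083/2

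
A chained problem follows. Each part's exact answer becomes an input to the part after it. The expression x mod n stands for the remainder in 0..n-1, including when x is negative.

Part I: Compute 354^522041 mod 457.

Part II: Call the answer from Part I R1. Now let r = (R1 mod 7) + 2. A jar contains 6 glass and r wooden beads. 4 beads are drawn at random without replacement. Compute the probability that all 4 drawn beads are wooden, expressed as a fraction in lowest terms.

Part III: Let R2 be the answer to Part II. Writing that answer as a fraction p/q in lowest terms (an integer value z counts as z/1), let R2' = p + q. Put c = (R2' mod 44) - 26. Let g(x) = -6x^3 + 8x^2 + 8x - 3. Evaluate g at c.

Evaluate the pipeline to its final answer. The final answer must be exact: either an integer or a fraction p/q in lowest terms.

207

Part I: squarings mod 457: 354^1=354, 354^2=98, 354^4=7, 354^8=49, 354^16=116, 354^32=203, 354^64=79, 354^128=300, 354^256=428, 354^512=384, 354^1024=302, 354^2048=261, 354^4096=28, 354^8192=327, 354^16384=448, 354^32768=81, 354^65536=163, 354^131072=63, 354^262144=313; 354^522041 = 354^1 * 354^8 * 354^16 * 354^32 * 354^256 * 354^512 * 354^1024 * 354^4096 * 354^8192 * 354^16384 * 354^32768 * 354^65536 * 354^131072 * 354^262144 = 129 (mod 457); answer 129
Part II: R1 = 129; r = 5; total draws C(11,4) = 330; favorable C(5,4) = 5; P = 1/66; answer 1/66
Part III: R2 = 1/66; threaded value p + q = 67; c = -3; -6*(-3)^3 + 8*(-3)^2 + 8*(-3)^1 - 3 = (162) + (72) + (-24) + (-3) = 207; answer 207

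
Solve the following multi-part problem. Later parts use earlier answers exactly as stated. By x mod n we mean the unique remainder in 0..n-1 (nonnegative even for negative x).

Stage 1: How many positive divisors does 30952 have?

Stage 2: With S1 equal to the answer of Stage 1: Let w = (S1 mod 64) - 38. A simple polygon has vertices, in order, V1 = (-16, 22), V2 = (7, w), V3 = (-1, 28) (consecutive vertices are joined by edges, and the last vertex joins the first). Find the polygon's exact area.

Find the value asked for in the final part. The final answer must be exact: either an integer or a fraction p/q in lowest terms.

399

Stage 1: 30952 = 2^3 * 53 * 73; number of divisors = (3+1) * (1+1) * (1+1) = 16; answer 16
Stage 2: S1 = 16; w = -22; cross terms: (-16*-22 - 7*22)=198, (7*28 - -1*-22)=174, (-1*22 - -16*28)=426; twice the area = |798| = 798; area = 399; answer 399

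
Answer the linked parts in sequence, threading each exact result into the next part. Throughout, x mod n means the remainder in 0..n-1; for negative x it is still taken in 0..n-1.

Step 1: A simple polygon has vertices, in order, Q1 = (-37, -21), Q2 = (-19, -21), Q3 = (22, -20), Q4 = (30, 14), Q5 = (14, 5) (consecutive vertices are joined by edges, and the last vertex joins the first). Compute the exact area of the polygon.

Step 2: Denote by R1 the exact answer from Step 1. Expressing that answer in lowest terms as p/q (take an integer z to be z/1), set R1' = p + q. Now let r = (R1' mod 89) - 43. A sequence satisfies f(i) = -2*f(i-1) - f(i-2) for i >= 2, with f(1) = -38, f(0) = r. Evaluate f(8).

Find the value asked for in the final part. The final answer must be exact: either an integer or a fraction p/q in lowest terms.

Step 1: cross terms: (-37*-21 - -19*-21)=378, (-19*-20 - 22*-21)=842, (22*14 - 30*-20)=908, (30*5 - 14*14)=-46, (14*-21 - -37*5)=-109; twice the area = |1973| = 1973; area = 1973/2; answer 1973/2
Step 2: R1 = 1973/2; threaded value p + q = 1975; r = -26; f(2) = -2*(-38) - 1*(-26) = 102; iterating: f(2)=102, f(3)=-166, f(4)=230, f(5)=-294, f(6)=358, f(7)=-422, f(8)=486; answer 486

486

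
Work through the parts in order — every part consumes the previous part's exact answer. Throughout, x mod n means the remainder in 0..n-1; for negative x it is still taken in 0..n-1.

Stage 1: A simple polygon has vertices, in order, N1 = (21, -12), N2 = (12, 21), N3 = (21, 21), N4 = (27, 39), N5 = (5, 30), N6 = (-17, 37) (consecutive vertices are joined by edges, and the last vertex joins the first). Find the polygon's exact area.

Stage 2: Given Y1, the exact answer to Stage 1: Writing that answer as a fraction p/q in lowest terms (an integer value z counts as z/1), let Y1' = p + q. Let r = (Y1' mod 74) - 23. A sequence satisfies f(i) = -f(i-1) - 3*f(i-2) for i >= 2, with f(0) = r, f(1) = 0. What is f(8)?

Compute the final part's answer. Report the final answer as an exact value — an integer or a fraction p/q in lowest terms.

Stage 1: cross terms: (21*21 - 12*-12)=585, (12*21 - 21*21)=-189, (21*39 - 27*21)=252, (27*30 - 5*39)=615, (5*37 - -17*30)=695, (-17*-12 - 21*37)=-573; twice the area = |1385| = 1385; area = 1385/2; answer 1385/2
Stage 2: Y1 = 1385/2; threaded value p + q = 1387; r = 32; f(2) = -1*(0) - 3*(32) = -96; iterating: f(2)=-96, f(3)=96, f(4)=192, f(5)=-480, f(6)=-96, f(7)=1536, f(8)=-1248; answer -1248

-1248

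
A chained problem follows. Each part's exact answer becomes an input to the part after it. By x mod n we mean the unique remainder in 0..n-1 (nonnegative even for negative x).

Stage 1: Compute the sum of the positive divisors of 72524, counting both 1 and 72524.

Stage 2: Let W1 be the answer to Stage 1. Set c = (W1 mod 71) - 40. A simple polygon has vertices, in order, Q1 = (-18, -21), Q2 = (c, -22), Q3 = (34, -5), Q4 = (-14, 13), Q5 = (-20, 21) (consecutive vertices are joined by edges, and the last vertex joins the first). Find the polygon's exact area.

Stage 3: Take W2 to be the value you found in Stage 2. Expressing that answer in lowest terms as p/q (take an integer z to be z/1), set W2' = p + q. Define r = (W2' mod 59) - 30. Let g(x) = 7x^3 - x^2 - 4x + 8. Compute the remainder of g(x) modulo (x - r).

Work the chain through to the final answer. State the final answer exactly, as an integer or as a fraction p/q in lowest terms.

Stage 1: 72524 = 2^2 * 18131; sigma = (1 + 2 + 4) * (1 + 18131) = 7 * 18132 = 126924; answer 126924
Stage 2: W1 = 126924; c = 7; cross terms: (-18*-22 - 7*-21)=543, (7*-5 - 34*-22)=713, (34*13 - -14*-5)=372, (-14*21 - -20*13)=-34, (-20*-21 - -18*21)=798; twice the area = |2392| = 2392; area = 1196; answer 1196
Stage 3: W2 = 1196; threaded value p + q = 1197; r = -13; remainder = value at the root: 7*(-13)^3 - 1*(-13)^2 - 4*(-13)^1 + 8 = (-15379) + (-169) + (52) + (8) = -15488; answer -15488

-15488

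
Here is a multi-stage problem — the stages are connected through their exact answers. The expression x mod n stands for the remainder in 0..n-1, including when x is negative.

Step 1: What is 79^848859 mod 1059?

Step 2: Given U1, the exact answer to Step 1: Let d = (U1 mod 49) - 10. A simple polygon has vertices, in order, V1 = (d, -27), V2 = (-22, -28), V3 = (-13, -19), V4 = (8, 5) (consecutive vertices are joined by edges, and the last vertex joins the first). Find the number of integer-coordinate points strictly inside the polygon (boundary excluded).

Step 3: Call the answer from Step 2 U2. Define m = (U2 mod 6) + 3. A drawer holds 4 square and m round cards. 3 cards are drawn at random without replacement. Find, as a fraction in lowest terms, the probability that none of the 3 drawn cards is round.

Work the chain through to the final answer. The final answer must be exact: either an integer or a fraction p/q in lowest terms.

1/14

Step 1: squarings mod 1059: 79^1=79, 79^2=946, 79^4=61, 79^8=544, 79^16=475, 79^32=58, 79^64=187, 79^128=22, 79^256=484, 79^512=217, 79^1024=493, 79^2048=538, 79^4096=337, 79^8192=256, 79^16384=937, 79^32768=58, 79^65536=187, 79^131072=22, 79^262144=484, 79^524288=217; 79^848859 = 79^1 * 79^2 * 79^8 * 79^16 * 79^64 * 79^128 * 79^256 * 79^512 * 79^4096 * 79^8192 * 79^16384 * 79^32768 * 79^262144 * 79^524288 = 67 (mod 1059); answer 67
Step 2: U1 = 67; d = 8; cross terms: (8*-28 - -22*-27)=-818, (-22*-19 - -13*-28)=54, (-13*5 - 8*-19)=87, (8*-27 - 8*5)=-256; twice the area = |-933| = 933; area = 933/2; boundary points = 1 + 9 + 3 + 32 = 45; strictly interior points = area - boundary/2 + 1 = 445; answer 445
Step 3: U2 = 445; m = 4; total draws C(8,3) = 56; favorable C(4,3) = 4; P = 1/14; answer 1/14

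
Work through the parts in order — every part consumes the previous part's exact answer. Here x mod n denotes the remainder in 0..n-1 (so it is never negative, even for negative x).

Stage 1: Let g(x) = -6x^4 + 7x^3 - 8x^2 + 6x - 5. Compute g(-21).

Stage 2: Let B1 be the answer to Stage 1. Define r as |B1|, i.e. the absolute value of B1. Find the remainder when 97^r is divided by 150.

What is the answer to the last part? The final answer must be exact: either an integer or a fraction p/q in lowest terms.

Stage 1: -6*(-21)^4 + 7*(-21)^3 - 8*(-21)^2 + 6*(-21)^1 - 5 = (-1166886) + (-64827) + (-3528) + (-126) + (-5) = -1235372; answer -1235372
Stage 2: B1 = -1235372; r = 1235372; squarings mod 150: 97^1=97, 97^2=109, 97^4=31, 97^8=61, 97^16=121, 97^32=91, 97^64=31, 97^128=61, 97^256=121, 97^512=91, 97^1024=31, 97^2048=61, 97^4096=121, 97^8192=91, 97^16384=31, 97^32768=61, 97^65536=121, 97^131072=91, 97^262144=31, 97^524288=61, 97^1048576=121; 97^1235372 = 97^4 * 97^8 * 97^32 * 97^128 * 97^256 * 97^2048 * 97^4096 * 97^16384 * 97^32768 * 97^131072 * 97^1048576 = 91 (mod 150); answer 91

91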